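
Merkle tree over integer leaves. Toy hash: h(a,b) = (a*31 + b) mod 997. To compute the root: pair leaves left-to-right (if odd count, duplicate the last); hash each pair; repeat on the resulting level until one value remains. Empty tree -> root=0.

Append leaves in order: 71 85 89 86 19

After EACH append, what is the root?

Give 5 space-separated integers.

After append 71 (leaves=[71]):
  L0: [71]
  root=71
After append 85 (leaves=[71, 85]):
  L0: [71, 85]
  L1: h(71,85)=(71*31+85)%997=292 -> [292]
  root=292
After append 89 (leaves=[71, 85, 89]):
  L0: [71, 85, 89]
  L1: h(71,85)=(71*31+85)%997=292 h(89,89)=(89*31+89)%997=854 -> [292, 854]
  L2: h(292,854)=(292*31+854)%997=933 -> [933]
  root=933
After append 86 (leaves=[71, 85, 89, 86]):
  L0: [71, 85, 89, 86]
  L1: h(71,85)=(71*31+85)%997=292 h(89,86)=(89*31+86)%997=851 -> [292, 851]
  L2: h(292,851)=(292*31+851)%997=930 -> [930]
  root=930
After append 19 (leaves=[71, 85, 89, 86, 19]):
  L0: [71, 85, 89, 86, 19]
  L1: h(71,85)=(71*31+85)%997=292 h(89,86)=(89*31+86)%997=851 h(19,19)=(19*31+19)%997=608 -> [292, 851, 608]
  L2: h(292,851)=(292*31+851)%997=930 h(608,608)=(608*31+608)%997=513 -> [930, 513]
  L3: h(930,513)=(930*31+513)%997=430 -> [430]
  root=430

Answer: 71 292 933 930 430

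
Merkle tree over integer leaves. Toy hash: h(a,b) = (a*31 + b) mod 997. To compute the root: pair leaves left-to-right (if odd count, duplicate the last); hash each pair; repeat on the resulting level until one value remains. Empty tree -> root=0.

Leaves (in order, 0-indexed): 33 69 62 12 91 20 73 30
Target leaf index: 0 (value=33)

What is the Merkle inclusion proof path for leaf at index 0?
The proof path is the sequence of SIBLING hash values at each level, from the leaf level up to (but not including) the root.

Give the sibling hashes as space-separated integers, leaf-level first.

Answer: 69 937 634

Derivation:
L0 (leaves): [33, 69, 62, 12, 91, 20, 73, 30], target index=0
L1: h(33,69)=(33*31+69)%997=95 [pair 0] h(62,12)=(62*31+12)%997=937 [pair 1] h(91,20)=(91*31+20)%997=847 [pair 2] h(73,30)=(73*31+30)%997=299 [pair 3] -> [95, 937, 847, 299]
  Sibling for proof at L0: 69
L2: h(95,937)=(95*31+937)%997=891 [pair 0] h(847,299)=(847*31+299)%997=634 [pair 1] -> [891, 634]
  Sibling for proof at L1: 937
L3: h(891,634)=(891*31+634)%997=339 [pair 0] -> [339]
  Sibling for proof at L2: 634
Root: 339
Proof path (sibling hashes from leaf to root): [69, 937, 634]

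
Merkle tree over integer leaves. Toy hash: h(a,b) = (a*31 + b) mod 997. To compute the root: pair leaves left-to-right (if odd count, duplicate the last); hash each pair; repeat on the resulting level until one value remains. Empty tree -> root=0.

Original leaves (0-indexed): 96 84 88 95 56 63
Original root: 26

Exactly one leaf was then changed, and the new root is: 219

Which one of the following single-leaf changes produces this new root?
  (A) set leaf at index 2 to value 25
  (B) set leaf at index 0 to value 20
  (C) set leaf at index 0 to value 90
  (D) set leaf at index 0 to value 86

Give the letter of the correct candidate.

Original leaves: [96, 84, 88, 95, 56, 63]
Target new root: 219
Try each candidate change and compute the resulting root:
Candidate A: set leaf[2] = 25 -> leaves = [96, 84, 25, 95, 56, 63]
  L0: [96, 84, 25, 95, 56, 63]
  L1: h(96,84)=(96*31+84)%997=69 h(25,95)=(25*31+95)%997=870 h(56,63)=(56*31+63)%997=802 -> [69, 870, 802]
  L2: h(69,870)=(69*31+870)%997=18 h(802,802)=(802*31+802)%997=739 -> [18, 739]
  L3: h(18,739)=(18*31+739)%997=300 -> [300]
  root = 300 != target 219
Candidate B: set leaf[0] = 20 -> leaves = [20, 84, 88, 95, 56, 63]
  L0: [20, 84, 88, 95, 56, 63]
  L1: h(20,84)=(20*31+84)%997=704 h(88,95)=(88*31+95)%997=829 h(56,63)=(56*31+63)%997=802 -> [704, 829, 802]
  L2: h(704,829)=(704*31+829)%997=719 h(802,802)=(802*31+802)%997=739 -> [719, 739]
  L3: h(719,739)=(719*31+739)%997=97 -> [97]
  root = 97 != target 219
Candidate C: set leaf[0] = 90 -> leaves = [90, 84, 88, 95, 56, 63]
  L0: [90, 84, 88, 95, 56, 63]
  L1: h(90,84)=(90*31+84)%997=880 h(88,95)=(88*31+95)%997=829 h(56,63)=(56*31+63)%997=802 -> [880, 829, 802]
  L2: h(880,829)=(880*31+829)%997=193 h(802,802)=(802*31+802)%997=739 -> [193, 739]
  L3: h(193,739)=(193*31+739)%997=740 -> [740]
  root = 740 != target 219
Candidate D: set leaf[0] = 86 -> leaves = [86, 84, 88, 95, 56, 63]
  L0: [86, 84, 88, 95, 56, 63]
  L1: h(86,84)=(86*31+84)%997=756 h(88,95)=(88*31+95)%997=829 h(56,63)=(56*31+63)%997=802 -> [756, 829, 802]
  L2: h(756,829)=(756*31+829)%997=337 h(802,802)=(802*31+802)%997=739 -> [337, 739]
  L3: h(337,739)=(337*31+739)%997=219 -> [219]
  root = 219 == target 219  ** MATCH **
Candidate D produces the target root.

Answer: D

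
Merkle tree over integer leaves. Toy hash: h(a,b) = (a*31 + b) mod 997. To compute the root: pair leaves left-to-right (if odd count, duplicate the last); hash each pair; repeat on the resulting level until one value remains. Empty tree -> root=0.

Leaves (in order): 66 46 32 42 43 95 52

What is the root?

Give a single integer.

Answer: 680

Derivation:
L0: [66, 46, 32, 42, 43, 95, 52]
L1: h(66,46)=(66*31+46)%997=98 h(32,42)=(32*31+42)%997=37 h(43,95)=(43*31+95)%997=431 h(52,52)=(52*31+52)%997=667 -> [98, 37, 431, 667]
L2: h(98,37)=(98*31+37)%997=84 h(431,667)=(431*31+667)%997=70 -> [84, 70]
L3: h(84,70)=(84*31+70)%997=680 -> [680]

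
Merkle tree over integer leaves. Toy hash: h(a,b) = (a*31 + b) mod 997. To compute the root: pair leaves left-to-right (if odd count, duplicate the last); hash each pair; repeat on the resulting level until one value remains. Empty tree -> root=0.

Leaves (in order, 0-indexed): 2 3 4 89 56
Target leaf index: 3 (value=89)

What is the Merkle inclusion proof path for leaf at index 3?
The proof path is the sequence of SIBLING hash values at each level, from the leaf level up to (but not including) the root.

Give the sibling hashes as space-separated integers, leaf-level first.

L0 (leaves): [2, 3, 4, 89, 56], target index=3
L1: h(2,3)=(2*31+3)%997=65 [pair 0] h(4,89)=(4*31+89)%997=213 [pair 1] h(56,56)=(56*31+56)%997=795 [pair 2] -> [65, 213, 795]
  Sibling for proof at L0: 4
L2: h(65,213)=(65*31+213)%997=234 [pair 0] h(795,795)=(795*31+795)%997=515 [pair 1] -> [234, 515]
  Sibling for proof at L1: 65
L3: h(234,515)=(234*31+515)%997=790 [pair 0] -> [790]
  Sibling for proof at L2: 515
Root: 790
Proof path (sibling hashes from leaf to root): [4, 65, 515]

Answer: 4 65 515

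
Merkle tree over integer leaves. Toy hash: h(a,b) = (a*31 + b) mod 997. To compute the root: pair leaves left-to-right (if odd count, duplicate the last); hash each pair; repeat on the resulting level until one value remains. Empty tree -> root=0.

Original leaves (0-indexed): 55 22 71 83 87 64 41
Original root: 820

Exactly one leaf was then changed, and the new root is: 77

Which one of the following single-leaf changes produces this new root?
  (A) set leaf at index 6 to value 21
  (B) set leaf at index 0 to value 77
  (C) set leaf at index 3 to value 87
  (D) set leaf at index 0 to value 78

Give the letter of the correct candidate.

Answer: D

Derivation:
Original leaves: [55, 22, 71, 83, 87, 64, 41]
Target new root: 77
Try each candidate change and compute the resulting root:
Candidate A: set leaf[6] = 21 -> leaves = [55, 22, 71, 83, 87, 64, 21]
  L0: [55, 22, 71, 83, 87, 64, 21]
  L1: h(55,22)=(55*31+22)%997=730 h(71,83)=(71*31+83)%997=290 h(87,64)=(87*31+64)%997=767 h(21,21)=(21*31+21)%997=672 -> [730, 290, 767, 672]
  L2: h(730,290)=(730*31+290)%997=986 h(767,672)=(767*31+672)%997=521 -> [986, 521]
  L3: h(986,521)=(986*31+521)%997=180 -> [180]
  root = 180 != target 77
Candidate B: set leaf[0] = 77 -> leaves = [77, 22, 71, 83, 87, 64, 41]
  L0: [77, 22, 71, 83, 87, 64, 41]
  L1: h(77,22)=(77*31+22)%997=415 h(71,83)=(71*31+83)%997=290 h(87,64)=(87*31+64)%997=767 h(41,41)=(41*31+41)%997=315 -> [415, 290, 767, 315]
  L2: h(415,290)=(415*31+290)%997=194 h(767,315)=(767*31+315)%997=164 -> [194, 164]
  L3: h(194,164)=(194*31+164)%997=196 -> [196]
  root = 196 != target 77
Candidate C: set leaf[3] = 87 -> leaves = [55, 22, 71, 87, 87, 64, 41]
  L0: [55, 22, 71, 87, 87, 64, 41]
  L1: h(55,22)=(55*31+22)%997=730 h(71,87)=(71*31+87)%997=294 h(87,64)=(87*31+64)%997=767 h(41,41)=(41*31+41)%997=315 -> [730, 294, 767, 315]
  L2: h(730,294)=(730*31+294)%997=990 h(767,315)=(767*31+315)%997=164 -> [990, 164]
  L3: h(990,164)=(990*31+164)%997=944 -> [944]
  root = 944 != target 77
Candidate D: set leaf[0] = 78 -> leaves = [78, 22, 71, 83, 87, 64, 41]
  L0: [78, 22, 71, 83, 87, 64, 41]
  L1: h(78,22)=(78*31+22)%997=446 h(71,83)=(71*31+83)%997=290 h(87,64)=(87*31+64)%997=767 h(41,41)=(41*31+41)%997=315 -> [446, 290, 767, 315]
  L2: h(446,290)=(446*31+290)%997=158 h(767,315)=(767*31+315)%997=164 -> [158, 164]
  L3: h(158,164)=(158*31+164)%997=77 -> [77]
  root = 77 == target 77  ** MATCH **
Candidate D produces the target root.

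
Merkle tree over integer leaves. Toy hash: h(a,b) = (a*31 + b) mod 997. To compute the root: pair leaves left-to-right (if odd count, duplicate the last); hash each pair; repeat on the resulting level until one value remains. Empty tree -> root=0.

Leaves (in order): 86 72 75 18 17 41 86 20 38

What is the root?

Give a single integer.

Answer: 532

Derivation:
L0: [86, 72, 75, 18, 17, 41, 86, 20, 38]
L1: h(86,72)=(86*31+72)%997=744 h(75,18)=(75*31+18)%997=349 h(17,41)=(17*31+41)%997=568 h(86,20)=(86*31+20)%997=692 h(38,38)=(38*31+38)%997=219 -> [744, 349, 568, 692, 219]
L2: h(744,349)=(744*31+349)%997=482 h(568,692)=(568*31+692)%997=354 h(219,219)=(219*31+219)%997=29 -> [482, 354, 29]
L3: h(482,354)=(482*31+354)%997=341 h(29,29)=(29*31+29)%997=928 -> [341, 928]
L4: h(341,928)=(341*31+928)%997=532 -> [532]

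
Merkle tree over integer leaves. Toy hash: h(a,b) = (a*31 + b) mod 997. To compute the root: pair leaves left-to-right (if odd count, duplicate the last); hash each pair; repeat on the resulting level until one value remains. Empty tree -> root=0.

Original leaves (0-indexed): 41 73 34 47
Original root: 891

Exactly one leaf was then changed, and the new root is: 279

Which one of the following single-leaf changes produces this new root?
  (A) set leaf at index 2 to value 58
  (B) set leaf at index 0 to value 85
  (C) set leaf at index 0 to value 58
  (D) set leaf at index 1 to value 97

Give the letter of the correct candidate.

Answer: C

Derivation:
Original leaves: [41, 73, 34, 47]
Target new root: 279
Try each candidate change and compute the resulting root:
Candidate A: set leaf[2] = 58 -> leaves = [41, 73, 58, 47]
  L0: [41, 73, 58, 47]
  L1: h(41,73)=(41*31+73)%997=347 h(58,47)=(58*31+47)%997=848 -> [347, 848]
  L2: h(347,848)=(347*31+848)%997=638 -> [638]
  root = 638 != target 279
Candidate B: set leaf[0] = 85 -> leaves = [85, 73, 34, 47]
  L0: [85, 73, 34, 47]
  L1: h(85,73)=(85*31+73)%997=714 h(34,47)=(34*31+47)%997=104 -> [714, 104]
  L2: h(714,104)=(714*31+104)%997=304 -> [304]
  root = 304 != target 279
Candidate C: set leaf[0] = 58 -> leaves = [58, 73, 34, 47]
  L0: [58, 73, 34, 47]
  L1: h(58,73)=(58*31+73)%997=874 h(34,47)=(34*31+47)%997=104 -> [874, 104]
  L2: h(874,104)=(874*31+104)%997=279 -> [279]
  root = 279 == target 279  ** MATCH **
Candidate D: set leaf[1] = 97 -> leaves = [41, 97, 34, 47]
  L0: [41, 97, 34, 47]
  L1: h(41,97)=(41*31+97)%997=371 h(34,47)=(34*31+47)%997=104 -> [371, 104]
  L2: h(371,104)=(371*31+104)%997=638 -> [638]
  root = 638 != target 279
Candidate C produces the target root.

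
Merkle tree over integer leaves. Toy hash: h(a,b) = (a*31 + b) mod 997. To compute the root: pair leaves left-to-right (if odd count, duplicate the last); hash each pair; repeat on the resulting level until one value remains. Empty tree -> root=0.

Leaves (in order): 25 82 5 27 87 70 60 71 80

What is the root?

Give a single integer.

Answer: 594

Derivation:
L0: [25, 82, 5, 27, 87, 70, 60, 71, 80]
L1: h(25,82)=(25*31+82)%997=857 h(5,27)=(5*31+27)%997=182 h(87,70)=(87*31+70)%997=773 h(60,71)=(60*31+71)%997=934 h(80,80)=(80*31+80)%997=566 -> [857, 182, 773, 934, 566]
L2: h(857,182)=(857*31+182)%997=827 h(773,934)=(773*31+934)%997=969 h(566,566)=(566*31+566)%997=166 -> [827, 969, 166]
L3: h(827,969)=(827*31+969)%997=684 h(166,166)=(166*31+166)%997=327 -> [684, 327]
L4: h(684,327)=(684*31+327)%997=594 -> [594]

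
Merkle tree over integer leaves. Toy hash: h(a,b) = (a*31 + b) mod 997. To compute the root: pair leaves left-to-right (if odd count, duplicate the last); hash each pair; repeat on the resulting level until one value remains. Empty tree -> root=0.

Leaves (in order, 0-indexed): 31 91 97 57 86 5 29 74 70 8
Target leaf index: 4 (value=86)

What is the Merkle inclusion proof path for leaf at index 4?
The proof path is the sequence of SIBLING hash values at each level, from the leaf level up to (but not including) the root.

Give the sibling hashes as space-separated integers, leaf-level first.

L0 (leaves): [31, 91, 97, 57, 86, 5, 29, 74, 70, 8], target index=4
L1: h(31,91)=(31*31+91)%997=55 [pair 0] h(97,57)=(97*31+57)%997=73 [pair 1] h(86,5)=(86*31+5)%997=677 [pair 2] h(29,74)=(29*31+74)%997=973 [pair 3] h(70,8)=(70*31+8)%997=184 [pair 4] -> [55, 73, 677, 973, 184]
  Sibling for proof at L0: 5
L2: h(55,73)=(55*31+73)%997=781 [pair 0] h(677,973)=(677*31+973)%997=26 [pair 1] h(184,184)=(184*31+184)%997=903 [pair 2] -> [781, 26, 903]
  Sibling for proof at L1: 973
L3: h(781,26)=(781*31+26)%997=309 [pair 0] h(903,903)=(903*31+903)%997=980 [pair 1] -> [309, 980]
  Sibling for proof at L2: 781
L4: h(309,980)=(309*31+980)%997=589 [pair 0] -> [589]
  Sibling for proof at L3: 980
Root: 589
Proof path (sibling hashes from leaf to root): [5, 973, 781, 980]

Answer: 5 973 781 980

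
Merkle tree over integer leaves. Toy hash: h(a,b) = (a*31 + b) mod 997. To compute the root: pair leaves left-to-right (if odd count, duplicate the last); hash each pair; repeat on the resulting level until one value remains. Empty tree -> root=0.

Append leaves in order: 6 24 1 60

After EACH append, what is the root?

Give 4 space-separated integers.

After append 6 (leaves=[6]):
  L0: [6]
  root=6
After append 24 (leaves=[6, 24]):
  L0: [6, 24]
  L1: h(6,24)=(6*31+24)%997=210 -> [210]
  root=210
After append 1 (leaves=[6, 24, 1]):
  L0: [6, 24, 1]
  L1: h(6,24)=(6*31+24)%997=210 h(1,1)=(1*31+1)%997=32 -> [210, 32]
  L2: h(210,32)=(210*31+32)%997=560 -> [560]
  root=560
After append 60 (leaves=[6, 24, 1, 60]):
  L0: [6, 24, 1, 60]
  L1: h(6,24)=(6*31+24)%997=210 h(1,60)=(1*31+60)%997=91 -> [210, 91]
  L2: h(210,91)=(210*31+91)%997=619 -> [619]
  root=619

Answer: 6 210 560 619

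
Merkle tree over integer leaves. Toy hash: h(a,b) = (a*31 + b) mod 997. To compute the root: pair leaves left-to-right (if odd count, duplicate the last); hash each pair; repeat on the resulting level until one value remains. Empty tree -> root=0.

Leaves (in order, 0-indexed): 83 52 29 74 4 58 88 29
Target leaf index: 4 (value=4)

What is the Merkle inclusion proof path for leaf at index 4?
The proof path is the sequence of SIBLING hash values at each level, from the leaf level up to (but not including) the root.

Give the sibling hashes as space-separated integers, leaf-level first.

Answer: 58 763 594

Derivation:
L0 (leaves): [83, 52, 29, 74, 4, 58, 88, 29], target index=4
L1: h(83,52)=(83*31+52)%997=631 [pair 0] h(29,74)=(29*31+74)%997=973 [pair 1] h(4,58)=(4*31+58)%997=182 [pair 2] h(88,29)=(88*31+29)%997=763 [pair 3] -> [631, 973, 182, 763]
  Sibling for proof at L0: 58
L2: h(631,973)=(631*31+973)%997=594 [pair 0] h(182,763)=(182*31+763)%997=423 [pair 1] -> [594, 423]
  Sibling for proof at L1: 763
L3: h(594,423)=(594*31+423)%997=891 [pair 0] -> [891]
  Sibling for proof at L2: 594
Root: 891
Proof path (sibling hashes from leaf to root): [58, 763, 594]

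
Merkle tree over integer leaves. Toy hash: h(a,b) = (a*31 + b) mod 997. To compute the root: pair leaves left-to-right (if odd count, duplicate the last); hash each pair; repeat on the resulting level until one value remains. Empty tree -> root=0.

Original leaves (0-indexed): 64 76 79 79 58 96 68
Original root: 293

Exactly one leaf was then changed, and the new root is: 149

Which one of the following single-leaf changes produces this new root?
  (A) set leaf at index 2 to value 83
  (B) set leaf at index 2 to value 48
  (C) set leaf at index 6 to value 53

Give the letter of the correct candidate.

Answer: A

Derivation:
Original leaves: [64, 76, 79, 79, 58, 96, 68]
Target new root: 149
Try each candidate change and compute the resulting root:
Candidate A: set leaf[2] = 83 -> leaves = [64, 76, 83, 79, 58, 96, 68]
  L0: [64, 76, 83, 79, 58, 96, 68]
  L1: h(64,76)=(64*31+76)%997=66 h(83,79)=(83*31+79)%997=658 h(58,96)=(58*31+96)%997=897 h(68,68)=(68*31+68)%997=182 -> [66, 658, 897, 182]
  L2: h(66,658)=(66*31+658)%997=710 h(897,182)=(897*31+182)%997=73 -> [710, 73]
  L3: h(710,73)=(710*31+73)%997=149 -> [149]
  root = 149 == target 149  ** MATCH **
Candidate B: set leaf[2] = 48 -> leaves = [64, 76, 48, 79, 58, 96, 68]
  L0: [64, 76, 48, 79, 58, 96, 68]
  L1: h(64,76)=(64*31+76)%997=66 h(48,79)=(48*31+79)%997=570 h(58,96)=(58*31+96)%997=897 h(68,68)=(68*31+68)%997=182 -> [66, 570, 897, 182]
  L2: h(66,570)=(66*31+570)%997=622 h(897,182)=(897*31+182)%997=73 -> [622, 73]
  L3: h(622,73)=(622*31+73)%997=412 -> [412]
  root = 412 != target 149
Candidate C: set leaf[6] = 53 -> leaves = [64, 76, 79, 79, 58, 96, 53]
  L0: [64, 76, 79, 79, 58, 96, 53]
  L1: h(64,76)=(64*31+76)%997=66 h(79,79)=(79*31+79)%997=534 h(58,96)=(58*31+96)%997=897 h(53,53)=(53*31+53)%997=699 -> [66, 534, 897, 699]
  L2: h(66,534)=(66*31+534)%997=586 h(897,699)=(897*31+699)%997=590 -> [586, 590]
  L3: h(586,590)=(586*31+590)%997=810 -> [810]
  root = 810 != target 149
Candidate A produces the target root.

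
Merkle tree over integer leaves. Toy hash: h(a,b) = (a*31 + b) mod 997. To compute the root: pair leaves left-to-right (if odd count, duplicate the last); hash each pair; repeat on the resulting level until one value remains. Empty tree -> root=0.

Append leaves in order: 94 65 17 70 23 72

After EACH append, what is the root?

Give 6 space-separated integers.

Answer: 94 985 172 225 617 191

Derivation:
After append 94 (leaves=[94]):
  L0: [94]
  root=94
After append 65 (leaves=[94, 65]):
  L0: [94, 65]
  L1: h(94,65)=(94*31+65)%997=985 -> [985]
  root=985
After append 17 (leaves=[94, 65, 17]):
  L0: [94, 65, 17]
  L1: h(94,65)=(94*31+65)%997=985 h(17,17)=(17*31+17)%997=544 -> [985, 544]
  L2: h(985,544)=(985*31+544)%997=172 -> [172]
  root=172
After append 70 (leaves=[94, 65, 17, 70]):
  L0: [94, 65, 17, 70]
  L1: h(94,65)=(94*31+65)%997=985 h(17,70)=(17*31+70)%997=597 -> [985, 597]
  L2: h(985,597)=(985*31+597)%997=225 -> [225]
  root=225
After append 23 (leaves=[94, 65, 17, 70, 23]):
  L0: [94, 65, 17, 70, 23]
  L1: h(94,65)=(94*31+65)%997=985 h(17,70)=(17*31+70)%997=597 h(23,23)=(23*31+23)%997=736 -> [985, 597, 736]
  L2: h(985,597)=(985*31+597)%997=225 h(736,736)=(736*31+736)%997=621 -> [225, 621]
  L3: h(225,621)=(225*31+621)%997=617 -> [617]
  root=617
After append 72 (leaves=[94, 65, 17, 70, 23, 72]):
  L0: [94, 65, 17, 70, 23, 72]
  L1: h(94,65)=(94*31+65)%997=985 h(17,70)=(17*31+70)%997=597 h(23,72)=(23*31+72)%997=785 -> [985, 597, 785]
  L2: h(985,597)=(985*31+597)%997=225 h(785,785)=(785*31+785)%997=195 -> [225, 195]
  L3: h(225,195)=(225*31+195)%997=191 -> [191]
  root=191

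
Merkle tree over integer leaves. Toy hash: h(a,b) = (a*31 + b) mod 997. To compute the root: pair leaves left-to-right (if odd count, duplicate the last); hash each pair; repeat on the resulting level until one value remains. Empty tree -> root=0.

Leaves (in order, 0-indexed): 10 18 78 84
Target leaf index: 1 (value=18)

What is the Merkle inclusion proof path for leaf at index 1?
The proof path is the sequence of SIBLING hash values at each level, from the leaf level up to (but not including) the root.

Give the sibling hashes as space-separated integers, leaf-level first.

L0 (leaves): [10, 18, 78, 84], target index=1
L1: h(10,18)=(10*31+18)%997=328 [pair 0] h(78,84)=(78*31+84)%997=508 [pair 1] -> [328, 508]
  Sibling for proof at L0: 10
L2: h(328,508)=(328*31+508)%997=706 [pair 0] -> [706]
  Sibling for proof at L1: 508
Root: 706
Proof path (sibling hashes from leaf to root): [10, 508]

Answer: 10 508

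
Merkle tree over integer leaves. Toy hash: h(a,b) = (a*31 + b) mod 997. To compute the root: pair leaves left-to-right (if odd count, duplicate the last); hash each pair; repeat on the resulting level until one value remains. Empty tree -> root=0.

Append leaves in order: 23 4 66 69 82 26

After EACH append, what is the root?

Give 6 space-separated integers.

After append 23 (leaves=[23]):
  L0: [23]
  root=23
After append 4 (leaves=[23, 4]):
  L0: [23, 4]
  L1: h(23,4)=(23*31+4)%997=717 -> [717]
  root=717
After append 66 (leaves=[23, 4, 66]):
  L0: [23, 4, 66]
  L1: h(23,4)=(23*31+4)%997=717 h(66,66)=(66*31+66)%997=118 -> [717, 118]
  L2: h(717,118)=(717*31+118)%997=411 -> [411]
  root=411
After append 69 (leaves=[23, 4, 66, 69]):
  L0: [23, 4, 66, 69]
  L1: h(23,4)=(23*31+4)%997=717 h(66,69)=(66*31+69)%997=121 -> [717, 121]
  L2: h(717,121)=(717*31+121)%997=414 -> [414]
  root=414
After append 82 (leaves=[23, 4, 66, 69, 82]):
  L0: [23, 4, 66, 69, 82]
  L1: h(23,4)=(23*31+4)%997=717 h(66,69)=(66*31+69)%997=121 h(82,82)=(82*31+82)%997=630 -> [717, 121, 630]
  L2: h(717,121)=(717*31+121)%997=414 h(630,630)=(630*31+630)%997=220 -> [414, 220]
  L3: h(414,220)=(414*31+220)%997=93 -> [93]
  root=93
After append 26 (leaves=[23, 4, 66, 69, 82, 26]):
  L0: [23, 4, 66, 69, 82, 26]
  L1: h(23,4)=(23*31+4)%997=717 h(66,69)=(66*31+69)%997=121 h(82,26)=(82*31+26)%997=574 -> [717, 121, 574]
  L2: h(717,121)=(717*31+121)%997=414 h(574,574)=(574*31+574)%997=422 -> [414, 422]
  L3: h(414,422)=(414*31+422)%997=295 -> [295]
  root=295

Answer: 23 717 411 414 93 295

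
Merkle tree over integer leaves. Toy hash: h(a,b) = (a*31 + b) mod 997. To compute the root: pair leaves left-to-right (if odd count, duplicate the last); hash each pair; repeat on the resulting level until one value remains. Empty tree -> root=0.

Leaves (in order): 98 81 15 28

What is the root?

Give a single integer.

Answer: 473

Derivation:
L0: [98, 81, 15, 28]
L1: h(98,81)=(98*31+81)%997=128 h(15,28)=(15*31+28)%997=493 -> [128, 493]
L2: h(128,493)=(128*31+493)%997=473 -> [473]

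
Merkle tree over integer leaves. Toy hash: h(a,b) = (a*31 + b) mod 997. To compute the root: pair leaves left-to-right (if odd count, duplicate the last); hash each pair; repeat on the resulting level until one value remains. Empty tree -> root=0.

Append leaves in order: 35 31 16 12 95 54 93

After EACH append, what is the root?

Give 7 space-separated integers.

After append 35 (leaves=[35]):
  L0: [35]
  root=35
After append 31 (leaves=[35, 31]):
  L0: [35, 31]
  L1: h(35,31)=(35*31+31)%997=119 -> [119]
  root=119
After append 16 (leaves=[35, 31, 16]):
  L0: [35, 31, 16]
  L1: h(35,31)=(35*31+31)%997=119 h(16,16)=(16*31+16)%997=512 -> [119, 512]
  L2: h(119,512)=(119*31+512)%997=213 -> [213]
  root=213
After append 12 (leaves=[35, 31, 16, 12]):
  L0: [35, 31, 16, 12]
  L1: h(35,31)=(35*31+31)%997=119 h(16,12)=(16*31+12)%997=508 -> [119, 508]
  L2: h(119,508)=(119*31+508)%997=209 -> [209]
  root=209
After append 95 (leaves=[35, 31, 16, 12, 95]):
  L0: [35, 31, 16, 12, 95]
  L1: h(35,31)=(35*31+31)%997=119 h(16,12)=(16*31+12)%997=508 h(95,95)=(95*31+95)%997=49 -> [119, 508, 49]
  L2: h(119,508)=(119*31+508)%997=209 h(49,49)=(49*31+49)%997=571 -> [209, 571]
  L3: h(209,571)=(209*31+571)%997=71 -> [71]
  root=71
After append 54 (leaves=[35, 31, 16, 12, 95, 54]):
  L0: [35, 31, 16, 12, 95, 54]
  L1: h(35,31)=(35*31+31)%997=119 h(16,12)=(16*31+12)%997=508 h(95,54)=(95*31+54)%997=8 -> [119, 508, 8]
  L2: h(119,508)=(119*31+508)%997=209 h(8,8)=(8*31+8)%997=256 -> [209, 256]
  L3: h(209,256)=(209*31+256)%997=753 -> [753]
  root=753
After append 93 (leaves=[35, 31, 16, 12, 95, 54, 93]):
  L0: [35, 31, 16, 12, 95, 54, 93]
  L1: h(35,31)=(35*31+31)%997=119 h(16,12)=(16*31+12)%997=508 h(95,54)=(95*31+54)%997=8 h(93,93)=(93*31+93)%997=982 -> [119, 508, 8, 982]
  L2: h(119,508)=(119*31+508)%997=209 h(8,982)=(8*31+982)%997=233 -> [209, 233]
  L3: h(209,233)=(209*31+233)%997=730 -> [730]
  root=730

Answer: 35 119 213 209 71 753 730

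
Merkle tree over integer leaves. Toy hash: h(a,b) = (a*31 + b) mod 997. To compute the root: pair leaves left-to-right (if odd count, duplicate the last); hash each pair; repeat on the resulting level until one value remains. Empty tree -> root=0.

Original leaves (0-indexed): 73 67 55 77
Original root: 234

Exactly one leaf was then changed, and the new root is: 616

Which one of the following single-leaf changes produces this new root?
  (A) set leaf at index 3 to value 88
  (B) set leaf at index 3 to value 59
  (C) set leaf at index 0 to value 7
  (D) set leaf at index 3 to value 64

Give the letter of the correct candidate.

Original leaves: [73, 67, 55, 77]
Target new root: 616
Try each candidate change and compute the resulting root:
Candidate A: set leaf[3] = 88 -> leaves = [73, 67, 55, 88]
  L0: [73, 67, 55, 88]
  L1: h(73,67)=(73*31+67)%997=336 h(55,88)=(55*31+88)%997=796 -> [336, 796]
  L2: h(336,796)=(336*31+796)%997=245 -> [245]
  root = 245 != target 616
Candidate B: set leaf[3] = 59 -> leaves = [73, 67, 55, 59]
  L0: [73, 67, 55, 59]
  L1: h(73,67)=(73*31+67)%997=336 h(55,59)=(55*31+59)%997=767 -> [336, 767]
  L2: h(336,767)=(336*31+767)%997=216 -> [216]
  root = 216 != target 616
Candidate C: set leaf[0] = 7 -> leaves = [7, 67, 55, 77]
  L0: [7, 67, 55, 77]
  L1: h(7,67)=(7*31+67)%997=284 h(55,77)=(55*31+77)%997=785 -> [284, 785]
  L2: h(284,785)=(284*31+785)%997=616 -> [616]
  root = 616 == target 616  ** MATCH **
Candidate D: set leaf[3] = 64 -> leaves = [73, 67, 55, 64]
  L0: [73, 67, 55, 64]
  L1: h(73,67)=(73*31+67)%997=336 h(55,64)=(55*31+64)%997=772 -> [336, 772]
  L2: h(336,772)=(336*31+772)%997=221 -> [221]
  root = 221 != target 616
Candidate C produces the target root.

Answer: C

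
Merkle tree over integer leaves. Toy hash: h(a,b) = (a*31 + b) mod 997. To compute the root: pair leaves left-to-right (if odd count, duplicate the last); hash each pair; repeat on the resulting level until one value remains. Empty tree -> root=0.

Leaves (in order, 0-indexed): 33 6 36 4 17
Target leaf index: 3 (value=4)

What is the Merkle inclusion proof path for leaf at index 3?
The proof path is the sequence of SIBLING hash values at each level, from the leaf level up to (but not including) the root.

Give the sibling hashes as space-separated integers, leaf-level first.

Answer: 36 32 459

Derivation:
L0 (leaves): [33, 6, 36, 4, 17], target index=3
L1: h(33,6)=(33*31+6)%997=32 [pair 0] h(36,4)=(36*31+4)%997=123 [pair 1] h(17,17)=(17*31+17)%997=544 [pair 2] -> [32, 123, 544]
  Sibling for proof at L0: 36
L2: h(32,123)=(32*31+123)%997=118 [pair 0] h(544,544)=(544*31+544)%997=459 [pair 1] -> [118, 459]
  Sibling for proof at L1: 32
L3: h(118,459)=(118*31+459)%997=129 [pair 0] -> [129]
  Sibling for proof at L2: 459
Root: 129
Proof path (sibling hashes from leaf to root): [36, 32, 459]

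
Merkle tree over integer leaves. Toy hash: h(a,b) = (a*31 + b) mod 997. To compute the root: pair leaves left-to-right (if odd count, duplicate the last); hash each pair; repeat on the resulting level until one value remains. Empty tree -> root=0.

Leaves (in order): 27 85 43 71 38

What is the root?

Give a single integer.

Answer: 391

Derivation:
L0: [27, 85, 43, 71, 38]
L1: h(27,85)=(27*31+85)%997=922 h(43,71)=(43*31+71)%997=407 h(38,38)=(38*31+38)%997=219 -> [922, 407, 219]
L2: h(922,407)=(922*31+407)%997=76 h(219,219)=(219*31+219)%997=29 -> [76, 29]
L3: h(76,29)=(76*31+29)%997=391 -> [391]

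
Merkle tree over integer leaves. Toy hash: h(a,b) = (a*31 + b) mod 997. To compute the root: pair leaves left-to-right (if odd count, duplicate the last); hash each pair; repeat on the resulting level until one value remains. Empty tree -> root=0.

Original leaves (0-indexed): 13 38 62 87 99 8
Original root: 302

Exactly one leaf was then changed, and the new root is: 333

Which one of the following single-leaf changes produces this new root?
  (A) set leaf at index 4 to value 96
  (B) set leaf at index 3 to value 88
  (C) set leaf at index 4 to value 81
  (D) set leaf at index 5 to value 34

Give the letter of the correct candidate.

Answer: B

Derivation:
Original leaves: [13, 38, 62, 87, 99, 8]
Target new root: 333
Try each candidate change and compute the resulting root:
Candidate A: set leaf[4] = 96 -> leaves = [13, 38, 62, 87, 96, 8]
  L0: [13, 38, 62, 87, 96, 8]
  L1: h(13,38)=(13*31+38)%997=441 h(62,87)=(62*31+87)%997=15 h(96,8)=(96*31+8)%997=990 -> [441, 15, 990]
  L2: h(441,15)=(441*31+15)%997=725 h(990,990)=(990*31+990)%997=773 -> [725, 773]
  L3: h(725,773)=(725*31+773)%997=317 -> [317]
  root = 317 != target 333
Candidate B: set leaf[3] = 88 -> leaves = [13, 38, 62, 88, 99, 8]
  L0: [13, 38, 62, 88, 99, 8]
  L1: h(13,38)=(13*31+38)%997=441 h(62,88)=(62*31+88)%997=16 h(99,8)=(99*31+8)%997=86 -> [441, 16, 86]
  L2: h(441,16)=(441*31+16)%997=726 h(86,86)=(86*31+86)%997=758 -> [726, 758]
  L3: h(726,758)=(726*31+758)%997=333 -> [333]
  root = 333 == target 333  ** MATCH **
Candidate C: set leaf[4] = 81 -> leaves = [13, 38, 62, 87, 81, 8]
  L0: [13, 38, 62, 87, 81, 8]
  L1: h(13,38)=(13*31+38)%997=441 h(62,87)=(62*31+87)%997=15 h(81,8)=(81*31+8)%997=525 -> [441, 15, 525]
  L2: h(441,15)=(441*31+15)%997=725 h(525,525)=(525*31+525)%997=848 -> [725, 848]
  L3: h(725,848)=(725*31+848)%997=392 -> [392]
  root = 392 != target 333
Candidate D: set leaf[5] = 34 -> leaves = [13, 38, 62, 87, 99, 34]
  L0: [13, 38, 62, 87, 99, 34]
  L1: h(13,38)=(13*31+38)%997=441 h(62,87)=(62*31+87)%997=15 h(99,34)=(99*31+34)%997=112 -> [441, 15, 112]
  L2: h(441,15)=(441*31+15)%997=725 h(112,112)=(112*31+112)%997=593 -> [725, 593]
  L3: h(725,593)=(725*31+593)%997=137 -> [137]
  root = 137 != target 333
Candidate B produces the target root.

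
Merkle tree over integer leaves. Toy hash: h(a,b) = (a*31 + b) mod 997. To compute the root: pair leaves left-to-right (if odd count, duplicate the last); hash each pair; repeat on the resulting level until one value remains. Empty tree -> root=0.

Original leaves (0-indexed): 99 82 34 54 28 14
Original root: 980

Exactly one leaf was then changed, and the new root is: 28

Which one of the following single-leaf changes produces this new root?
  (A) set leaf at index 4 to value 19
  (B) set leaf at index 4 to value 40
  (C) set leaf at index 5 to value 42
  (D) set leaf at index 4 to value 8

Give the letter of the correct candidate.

Original leaves: [99, 82, 34, 54, 28, 14]
Target new root: 28
Try each candidate change and compute the resulting root:
Candidate A: set leaf[4] = 19 -> leaves = [99, 82, 34, 54, 19, 14]
  L0: [99, 82, 34, 54, 19, 14]
  L1: h(99,82)=(99*31+82)%997=160 h(34,54)=(34*31+54)%997=111 h(19,14)=(19*31+14)%997=603 -> [160, 111, 603]
  L2: h(160,111)=(160*31+111)%997=86 h(603,603)=(603*31+603)%997=353 -> [86, 353]
  L3: h(86,353)=(86*31+353)%997=28 -> [28]
  root = 28 == target 28  ** MATCH **
Candidate B: set leaf[4] = 40 -> leaves = [99, 82, 34, 54, 40, 14]
  L0: [99, 82, 34, 54, 40, 14]
  L1: h(99,82)=(99*31+82)%997=160 h(34,54)=(34*31+54)%997=111 h(40,14)=(40*31+14)%997=257 -> [160, 111, 257]
  L2: h(160,111)=(160*31+111)%997=86 h(257,257)=(257*31+257)%997=248 -> [86, 248]
  L3: h(86,248)=(86*31+248)%997=920 -> [920]
  root = 920 != target 28
Candidate C: set leaf[5] = 42 -> leaves = [99, 82, 34, 54, 28, 42]
  L0: [99, 82, 34, 54, 28, 42]
  L1: h(99,82)=(99*31+82)%997=160 h(34,54)=(34*31+54)%997=111 h(28,42)=(28*31+42)%997=910 -> [160, 111, 910]
  L2: h(160,111)=(160*31+111)%997=86 h(910,910)=(910*31+910)%997=207 -> [86, 207]
  L3: h(86,207)=(86*31+207)%997=879 -> [879]
  root = 879 != target 28
Candidate D: set leaf[4] = 8 -> leaves = [99, 82, 34, 54, 8, 14]
  L0: [99, 82, 34, 54, 8, 14]
  L1: h(99,82)=(99*31+82)%997=160 h(34,54)=(34*31+54)%997=111 h(8,14)=(8*31+14)%997=262 -> [160, 111, 262]
  L2: h(160,111)=(160*31+111)%997=86 h(262,262)=(262*31+262)%997=408 -> [86, 408]
  L3: h(86,408)=(86*31+408)%997=83 -> [83]
  root = 83 != target 28
Candidate A produces the target root.

Answer: A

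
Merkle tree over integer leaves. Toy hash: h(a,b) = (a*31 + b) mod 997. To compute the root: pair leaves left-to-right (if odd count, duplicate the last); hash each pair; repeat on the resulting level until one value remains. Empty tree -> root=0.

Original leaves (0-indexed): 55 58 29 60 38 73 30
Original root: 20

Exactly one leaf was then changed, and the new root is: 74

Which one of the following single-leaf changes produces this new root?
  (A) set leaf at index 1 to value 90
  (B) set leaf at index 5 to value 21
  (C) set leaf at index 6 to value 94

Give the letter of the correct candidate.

Original leaves: [55, 58, 29, 60, 38, 73, 30]
Target new root: 74
Try each candidate change and compute the resulting root:
Candidate A: set leaf[1] = 90 -> leaves = [55, 90, 29, 60, 38, 73, 30]
  L0: [55, 90, 29, 60, 38, 73, 30]
  L1: h(55,90)=(55*31+90)%997=798 h(29,60)=(29*31+60)%997=959 h(38,73)=(38*31+73)%997=254 h(30,30)=(30*31+30)%997=960 -> [798, 959, 254, 960]
  L2: h(798,959)=(798*31+959)%997=772 h(254,960)=(254*31+960)%997=858 -> [772, 858]
  L3: h(772,858)=(772*31+858)%997=862 -> [862]
  root = 862 != target 74
Candidate B: set leaf[5] = 21 -> leaves = [55, 58, 29, 60, 38, 21, 30]
  L0: [55, 58, 29, 60, 38, 21, 30]
  L1: h(55,58)=(55*31+58)%997=766 h(29,60)=(29*31+60)%997=959 h(38,21)=(38*31+21)%997=202 h(30,30)=(30*31+30)%997=960 -> [766, 959, 202, 960]
  L2: h(766,959)=(766*31+959)%997=777 h(202,960)=(202*31+960)%997=243 -> [777, 243]
  L3: h(777,243)=(777*31+243)%997=402 -> [402]
  root = 402 != target 74
Candidate C: set leaf[6] = 94 -> leaves = [55, 58, 29, 60, 38, 73, 94]
  L0: [55, 58, 29, 60, 38, 73, 94]
  L1: h(55,58)=(55*31+58)%997=766 h(29,60)=(29*31+60)%997=959 h(38,73)=(38*31+73)%997=254 h(94,94)=(94*31+94)%997=17 -> [766, 959, 254, 17]
  L2: h(766,959)=(766*31+959)%997=777 h(254,17)=(254*31+17)%997=912 -> [777, 912]
  L3: h(777,912)=(777*31+912)%997=74 -> [74]
  root = 74 == target 74  ** MATCH **
Candidate C produces the target root.

Answer: C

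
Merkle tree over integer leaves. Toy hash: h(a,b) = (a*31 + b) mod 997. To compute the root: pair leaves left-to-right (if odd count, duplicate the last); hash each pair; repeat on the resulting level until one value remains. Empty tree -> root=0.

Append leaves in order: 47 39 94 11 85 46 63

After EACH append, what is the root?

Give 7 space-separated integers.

Answer: 47 499 531 448 231 977 312

Derivation:
After append 47 (leaves=[47]):
  L0: [47]
  root=47
After append 39 (leaves=[47, 39]):
  L0: [47, 39]
  L1: h(47,39)=(47*31+39)%997=499 -> [499]
  root=499
After append 94 (leaves=[47, 39, 94]):
  L0: [47, 39, 94]
  L1: h(47,39)=(47*31+39)%997=499 h(94,94)=(94*31+94)%997=17 -> [499, 17]
  L2: h(499,17)=(499*31+17)%997=531 -> [531]
  root=531
After append 11 (leaves=[47, 39, 94, 11]):
  L0: [47, 39, 94, 11]
  L1: h(47,39)=(47*31+39)%997=499 h(94,11)=(94*31+11)%997=931 -> [499, 931]
  L2: h(499,931)=(499*31+931)%997=448 -> [448]
  root=448
After append 85 (leaves=[47, 39, 94, 11, 85]):
  L0: [47, 39, 94, 11, 85]
  L1: h(47,39)=(47*31+39)%997=499 h(94,11)=(94*31+11)%997=931 h(85,85)=(85*31+85)%997=726 -> [499, 931, 726]
  L2: h(499,931)=(499*31+931)%997=448 h(726,726)=(726*31+726)%997=301 -> [448, 301]
  L3: h(448,301)=(448*31+301)%997=231 -> [231]
  root=231
After append 46 (leaves=[47, 39, 94, 11, 85, 46]):
  L0: [47, 39, 94, 11, 85, 46]
  L1: h(47,39)=(47*31+39)%997=499 h(94,11)=(94*31+11)%997=931 h(85,46)=(85*31+46)%997=687 -> [499, 931, 687]
  L2: h(499,931)=(499*31+931)%997=448 h(687,687)=(687*31+687)%997=50 -> [448, 50]
  L3: h(448,50)=(448*31+50)%997=977 -> [977]
  root=977
After append 63 (leaves=[47, 39, 94, 11, 85, 46, 63]):
  L0: [47, 39, 94, 11, 85, 46, 63]
  L1: h(47,39)=(47*31+39)%997=499 h(94,11)=(94*31+11)%997=931 h(85,46)=(85*31+46)%997=687 h(63,63)=(63*31+63)%997=22 -> [499, 931, 687, 22]
  L2: h(499,931)=(499*31+931)%997=448 h(687,22)=(687*31+22)%997=382 -> [448, 382]
  L3: h(448,382)=(448*31+382)%997=312 -> [312]
  root=312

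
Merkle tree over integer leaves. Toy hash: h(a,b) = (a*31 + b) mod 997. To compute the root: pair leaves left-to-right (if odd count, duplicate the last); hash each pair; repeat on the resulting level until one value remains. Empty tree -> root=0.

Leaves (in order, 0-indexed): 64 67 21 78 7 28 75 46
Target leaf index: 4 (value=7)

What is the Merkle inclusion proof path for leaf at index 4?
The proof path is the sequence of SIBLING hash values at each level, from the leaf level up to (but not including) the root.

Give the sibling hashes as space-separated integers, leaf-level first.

L0 (leaves): [64, 67, 21, 78, 7, 28, 75, 46], target index=4
L1: h(64,67)=(64*31+67)%997=57 [pair 0] h(21,78)=(21*31+78)%997=729 [pair 1] h(7,28)=(7*31+28)%997=245 [pair 2] h(75,46)=(75*31+46)%997=377 [pair 3] -> [57, 729, 245, 377]
  Sibling for proof at L0: 28
L2: h(57,729)=(57*31+729)%997=502 [pair 0] h(245,377)=(245*31+377)%997=993 [pair 1] -> [502, 993]
  Sibling for proof at L1: 377
L3: h(502,993)=(502*31+993)%997=603 [pair 0] -> [603]
  Sibling for proof at L2: 502
Root: 603
Proof path (sibling hashes from leaf to root): [28, 377, 502]

Answer: 28 377 502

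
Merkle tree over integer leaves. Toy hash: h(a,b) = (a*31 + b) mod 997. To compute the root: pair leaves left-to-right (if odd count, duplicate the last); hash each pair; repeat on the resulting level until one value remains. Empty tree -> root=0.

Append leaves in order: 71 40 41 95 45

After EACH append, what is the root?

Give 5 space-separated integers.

After append 71 (leaves=[71]):
  L0: [71]
  root=71
After append 40 (leaves=[71, 40]):
  L0: [71, 40]
  L1: h(71,40)=(71*31+40)%997=247 -> [247]
  root=247
After append 41 (leaves=[71, 40, 41]):
  L0: [71, 40, 41]
  L1: h(71,40)=(71*31+40)%997=247 h(41,41)=(41*31+41)%997=315 -> [247, 315]
  L2: h(247,315)=(247*31+315)%997=993 -> [993]
  root=993
After append 95 (leaves=[71, 40, 41, 95]):
  L0: [71, 40, 41, 95]
  L1: h(71,40)=(71*31+40)%997=247 h(41,95)=(41*31+95)%997=369 -> [247, 369]
  L2: h(247,369)=(247*31+369)%997=50 -> [50]
  root=50
After append 45 (leaves=[71, 40, 41, 95, 45]):
  L0: [71, 40, 41, 95, 45]
  L1: h(71,40)=(71*31+40)%997=247 h(41,95)=(41*31+95)%997=369 h(45,45)=(45*31+45)%997=443 -> [247, 369, 443]
  L2: h(247,369)=(247*31+369)%997=50 h(443,443)=(443*31+443)%997=218 -> [50, 218]
  L3: h(50,218)=(50*31+218)%997=771 -> [771]
  root=771

Answer: 71 247 993 50 771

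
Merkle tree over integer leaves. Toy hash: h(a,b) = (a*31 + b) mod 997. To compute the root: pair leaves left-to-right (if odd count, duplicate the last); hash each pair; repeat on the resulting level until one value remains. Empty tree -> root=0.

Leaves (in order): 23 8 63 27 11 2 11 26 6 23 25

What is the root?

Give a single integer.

L0: [23, 8, 63, 27, 11, 2, 11, 26, 6, 23, 25]
L1: h(23,8)=(23*31+8)%997=721 h(63,27)=(63*31+27)%997=983 h(11,2)=(11*31+2)%997=343 h(11,26)=(11*31+26)%997=367 h(6,23)=(6*31+23)%997=209 h(25,25)=(25*31+25)%997=800 -> [721, 983, 343, 367, 209, 800]
L2: h(721,983)=(721*31+983)%997=403 h(343,367)=(343*31+367)%997=33 h(209,800)=(209*31+800)%997=300 -> [403, 33, 300]
L3: h(403,33)=(403*31+33)%997=562 h(300,300)=(300*31+300)%997=627 -> [562, 627]
L4: h(562,627)=(562*31+627)%997=103 -> [103]

Answer: 103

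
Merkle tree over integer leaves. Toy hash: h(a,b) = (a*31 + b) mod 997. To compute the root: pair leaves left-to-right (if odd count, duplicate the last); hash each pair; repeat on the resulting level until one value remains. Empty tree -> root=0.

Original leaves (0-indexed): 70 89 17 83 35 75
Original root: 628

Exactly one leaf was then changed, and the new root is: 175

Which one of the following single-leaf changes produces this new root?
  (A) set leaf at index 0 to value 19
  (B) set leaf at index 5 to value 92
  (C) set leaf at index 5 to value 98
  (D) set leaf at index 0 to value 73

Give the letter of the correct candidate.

Original leaves: [70, 89, 17, 83, 35, 75]
Target new root: 175
Try each candidate change and compute the resulting root:
Candidate A: set leaf[0] = 19 -> leaves = [19, 89, 17, 83, 35, 75]
  L0: [19, 89, 17, 83, 35, 75]
  L1: h(19,89)=(19*31+89)%997=678 h(17,83)=(17*31+83)%997=610 h(35,75)=(35*31+75)%997=163 -> [678, 610, 163]
  L2: h(678,610)=(678*31+610)%997=691 h(163,163)=(163*31+163)%997=231 -> [691, 231]
  L3: h(691,231)=(691*31+231)%997=715 -> [715]
  root = 715 != target 175
Candidate B: set leaf[5] = 92 -> leaves = [70, 89, 17, 83, 35, 92]
  L0: [70, 89, 17, 83, 35, 92]
  L1: h(70,89)=(70*31+89)%997=265 h(17,83)=(17*31+83)%997=610 h(35,92)=(35*31+92)%997=180 -> [265, 610, 180]
  L2: h(265,610)=(265*31+610)%997=849 h(180,180)=(180*31+180)%997=775 -> [849, 775]
  L3: h(849,775)=(849*31+775)%997=175 -> [175]
  root = 175 == target 175  ** MATCH **
Candidate C: set leaf[5] = 98 -> leaves = [70, 89, 17, 83, 35, 98]
  L0: [70, 89, 17, 83, 35, 98]
  L1: h(70,89)=(70*31+89)%997=265 h(17,83)=(17*31+83)%997=610 h(35,98)=(35*31+98)%997=186 -> [265, 610, 186]
  L2: h(265,610)=(265*31+610)%997=849 h(186,186)=(186*31+186)%997=967 -> [849, 967]
  L3: h(849,967)=(849*31+967)%997=367 -> [367]
  root = 367 != target 175
Candidate D: set leaf[0] = 73 -> leaves = [73, 89, 17, 83, 35, 75]
  L0: [73, 89, 17, 83, 35, 75]
  L1: h(73,89)=(73*31+89)%997=358 h(17,83)=(17*31+83)%997=610 h(35,75)=(35*31+75)%997=163 -> [358, 610, 163]
  L2: h(358,610)=(358*31+610)%997=741 h(163,163)=(163*31+163)%997=231 -> [741, 231]
  L3: h(741,231)=(741*31+231)%997=271 -> [271]
  root = 271 != target 175
Candidate B produces the target root.

Answer: B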